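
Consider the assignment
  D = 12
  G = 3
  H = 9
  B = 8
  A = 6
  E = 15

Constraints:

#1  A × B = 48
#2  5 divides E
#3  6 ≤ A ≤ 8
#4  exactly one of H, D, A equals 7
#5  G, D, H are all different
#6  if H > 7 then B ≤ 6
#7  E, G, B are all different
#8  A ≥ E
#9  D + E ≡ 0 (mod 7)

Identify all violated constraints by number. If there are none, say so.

No — constraints 4, 6, 8, 9 are not satisfied.

#1 A × B = 6 × 8 = 48 — holds.
#2 15 / 5 = 3, so 5 divides 15 — holds.
#3 A = 6 lies in [6, 8] — holds.
#4 H=9, D=12, A=6; 0 of them equal 7, not exactly one — does not hold.
#5 values 3, 12, 9 are pairwise distinct — holds.
#6 H = 9 > 7, so we need B ≤ 6; but B = 8 > 6 — does not hold.
#7 values 15, 3, 8 are pairwise distinct — holds.
#8 A = 6, E = 15; 6 < 15 (want ≥) — does not hold.
#9 D + E = 27; 27 mod 7 = 6, not 0 — does not hold.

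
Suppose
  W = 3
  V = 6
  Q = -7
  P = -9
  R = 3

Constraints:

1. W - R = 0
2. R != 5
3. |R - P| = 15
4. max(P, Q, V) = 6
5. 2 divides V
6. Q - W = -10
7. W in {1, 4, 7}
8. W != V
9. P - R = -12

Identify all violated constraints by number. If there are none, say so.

1. W - R = 3 - 3 = 0  ✔
2. R = 3, and 3 ≠ 5  ✔
3. |3 - (-9)| = 12, not 15  ✘
4. max(-9, -7, 6) = 6  ✔
5. 6 / 2 = 3, so 2 divides 6  ✔
6. Q - W = -7 - 3 = -10  ✔
7. W = 3 is not in {1, 4, 7}  ✘
8. W = 3, V = 6; distinct  ✔
9. P - R = -9 - 3 = -12  ✔

Constraints 3 and 7 do not hold.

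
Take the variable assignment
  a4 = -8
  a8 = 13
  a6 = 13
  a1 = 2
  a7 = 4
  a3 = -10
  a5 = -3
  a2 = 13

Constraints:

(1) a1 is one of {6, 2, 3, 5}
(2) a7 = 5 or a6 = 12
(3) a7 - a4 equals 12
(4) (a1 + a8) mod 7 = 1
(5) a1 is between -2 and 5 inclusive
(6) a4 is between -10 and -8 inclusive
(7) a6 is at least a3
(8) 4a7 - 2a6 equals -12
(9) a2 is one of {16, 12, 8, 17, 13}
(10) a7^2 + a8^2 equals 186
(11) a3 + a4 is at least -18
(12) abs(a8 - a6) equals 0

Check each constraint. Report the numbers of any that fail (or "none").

Constraints 2, 8, 10 are violated.

(1) a1 = 2 is in {6, 2, 3, 5} — OK.
(2) a7 = 4 ≠ 5 and a6 = 13 ≠ 12; both disjuncts false — violated.
(3) a7 - a4 = 4 - (-8) = 12 — OK.
(4) a1 + a8 = 15; 15 mod 7 = 1 — OK.
(5) a1 = 2 lies in [-2, 5] — OK.
(6) a4 = -8 lies in [-10, -8] — OK.
(7) a6 = 13, a3 = -10; 13 ≥ -10 — OK.
(8) 4a7 - 2a6 = 4(4) - 2(13) = -10, not -12 — violated.
(9) a2 = 13 is in {16, 12, 8, 17, 13} — OK.
(10) a7^2 + a8^2 = 4^2 + 13^2 = 16 + 169 = 185, not 186 — violated.
(11) a3 + a4 = -10 + (-8) = -18; -18 ≥ -18 — OK.
(12) abs(13 - 13) = 0 — OK.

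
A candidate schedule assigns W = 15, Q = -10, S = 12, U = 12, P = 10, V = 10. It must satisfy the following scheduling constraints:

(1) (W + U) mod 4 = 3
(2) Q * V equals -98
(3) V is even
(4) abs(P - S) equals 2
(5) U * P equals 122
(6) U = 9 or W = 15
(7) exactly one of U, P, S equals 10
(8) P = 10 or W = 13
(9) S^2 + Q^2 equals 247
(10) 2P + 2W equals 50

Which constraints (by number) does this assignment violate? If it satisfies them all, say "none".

Constraints 2, 5, and 9 do not hold.

(1) W + U = 27; 27 mod 4 = 3 — holds.
(2) Q * V = -10 * 10 = -100, not -98 — does not hold.
(3) V = 10 is even — holds.
(4) abs(10 - 12) = 2 — holds.
(5) U * P = 12 * 10 = 120, not 122 — does not hold.
(6) U = 12 ≠ 9, but W = 15 = 15 (second disjunct) — holds.
(7) U=12, P=10, S=12; 1 of them equals 10 — holds.
(8) P = 10 = 10 (first disjunct) — holds.
(9) S^2 + Q^2 = 12^2 + (-10)^2 = 144 + 100 = 244, not 247 — does not hold.
(10) 2P + 2W = 2(10) + 2(15) = 50 — holds.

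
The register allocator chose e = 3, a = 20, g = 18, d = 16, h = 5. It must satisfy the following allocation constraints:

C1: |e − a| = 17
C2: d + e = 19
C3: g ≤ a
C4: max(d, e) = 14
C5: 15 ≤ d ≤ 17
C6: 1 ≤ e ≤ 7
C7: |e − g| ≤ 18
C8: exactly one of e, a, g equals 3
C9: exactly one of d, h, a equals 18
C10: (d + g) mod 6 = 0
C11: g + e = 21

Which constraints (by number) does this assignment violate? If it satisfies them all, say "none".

Violated: 4, 9, and 10.

C1: |3 − 20| = 17  yes
C2: d + e = 16 + 3 = 19  yes
C3: g = 18, a = 20; 18 ≤ 20  yes
C4: max(16, 3) = 16, not 14  no
C5: d = 16 lies in [15, 17]  yes
C6: e = 3 lies in [1, 7]  yes
C7: |3 − 18| = 15; 15 ≤ 18  yes
C8: e=3, a=20, g=18; 1 of them equals 3  yes
C9: d=16, h=5, a=20; 0 of them equal 18, not exactly one  no
C10: d + g = 34; 34 mod 6 = 4, not 0  no
C11: g + e = 18 + 3 = 21  yes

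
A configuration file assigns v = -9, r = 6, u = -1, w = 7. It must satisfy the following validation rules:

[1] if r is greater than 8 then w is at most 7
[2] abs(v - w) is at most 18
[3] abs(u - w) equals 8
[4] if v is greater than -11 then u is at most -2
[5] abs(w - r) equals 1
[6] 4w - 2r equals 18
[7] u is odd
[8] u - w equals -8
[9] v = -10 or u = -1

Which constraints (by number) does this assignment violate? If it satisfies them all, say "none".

[1] r = 6, not > 8; antecedent false, conditional vacuously true  ✔
[2] abs(-9 - 7) = 16; 16 ≤ 18  ✔
[3] abs(-1 - 7) = 8  ✔
[4] v = -9 > -11, so we need u ≤ -2; but u = -1 > -2  ✘
[5] abs(7 - 6) = 1  ✔
[6] 4w - 2r = 4(7) - 2(6) = 16, not 18  ✘
[7] u = -1 is odd  ✔
[8] u - w = -1 - 7 = -8  ✔
[9] v = -9 ≠ -10, but u = -1 = -1 (second disjunct)  ✔

The assignment fails constraints 4 and 6.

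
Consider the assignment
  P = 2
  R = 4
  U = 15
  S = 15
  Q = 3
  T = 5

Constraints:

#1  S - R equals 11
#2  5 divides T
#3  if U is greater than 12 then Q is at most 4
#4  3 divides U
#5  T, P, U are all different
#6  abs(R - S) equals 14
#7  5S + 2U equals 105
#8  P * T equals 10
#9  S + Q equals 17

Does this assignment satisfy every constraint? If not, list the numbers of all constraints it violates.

#1 S - R = 15 - 4 = 11  true
#2 5 / 5 = 1, so 5 divides 5  true
#3 U = 15 > 12, so we need Q ≤ 4; Q = 3 ≤ 4  true
#4 15 / 3 = 5, so 3 divides 15  true
#5 values 5, 2, 15 are pairwise distinct  true
#6 abs(4 - 15) = 11, not 14  false
#7 5S + 2U = 5(15) + 2(15) = 105  true
#8 P * T = 2 * 5 = 10  true
#9 S + Q = 15 + 3 = 18, not 17  false

Violated: 6 and 9.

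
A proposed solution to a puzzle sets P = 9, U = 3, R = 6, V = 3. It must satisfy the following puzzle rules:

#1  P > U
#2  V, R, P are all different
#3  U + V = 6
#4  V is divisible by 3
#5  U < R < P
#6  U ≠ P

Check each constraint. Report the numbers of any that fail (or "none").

#1 P = 9, U = 3; 9 > 3 — OK.
#2 values 3, 6, 9 are pairwise distinct — OK.
#3 U + V = 3 + 3 = 6 — OK.
#4 3 / 3 = 1, so 3 divides 3 — OK.
#5 values 3 < 6 < 9 — OK.
#6 U = 3, P = 9; distinct — OK.

Yes — all constraints hold.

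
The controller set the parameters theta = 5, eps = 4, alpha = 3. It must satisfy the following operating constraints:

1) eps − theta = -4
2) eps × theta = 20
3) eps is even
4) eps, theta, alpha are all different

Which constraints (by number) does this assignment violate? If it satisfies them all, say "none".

1) eps − theta = 4 − 5 = -1, not -4  false
2) eps × theta = 4 × 5 = 20  true
3) eps = 4 is even  true
4) values 4, 5, 3 are pairwise distinct  true

Constraint 1 is violated.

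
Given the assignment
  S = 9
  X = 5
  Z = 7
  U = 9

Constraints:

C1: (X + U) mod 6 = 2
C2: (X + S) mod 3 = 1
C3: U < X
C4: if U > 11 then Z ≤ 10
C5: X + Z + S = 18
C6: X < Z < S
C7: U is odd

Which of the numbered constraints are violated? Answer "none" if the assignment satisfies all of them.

Constraints 2, 3, 5 are violated.

C1: X + U = 14; 14 mod 6 = 2  holds
C2: X + S = 14; 14 mod 3 = 2, not 1  fails
C3: U = 9, X = 5; 9 ≥ 5 (want <)  fails
C4: U = 9, not > 11; antecedent false, conditional vacuously true  holds
C5: X + Z + S = 5 + 7 + 9 = 21, not 18  fails
C6: values 5 < 7 < 9  holds
C7: U = 9 is odd  holds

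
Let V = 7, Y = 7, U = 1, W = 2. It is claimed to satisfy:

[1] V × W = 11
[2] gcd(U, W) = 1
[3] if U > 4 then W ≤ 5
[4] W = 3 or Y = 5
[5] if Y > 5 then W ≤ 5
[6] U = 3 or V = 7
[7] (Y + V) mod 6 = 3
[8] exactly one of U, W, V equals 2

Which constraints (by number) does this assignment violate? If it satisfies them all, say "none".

[1] V × W = 7 × 2 = 14, not 11 — fails.
[2] gcd(1, 2) = 1 — holds.
[3] U = 1, not > 4; antecedent false, conditional vacuously true — holds.
[4] W = 2 ≠ 3 and Y = 7 ≠ 5; both disjuncts false — fails.
[5] Y = 7 > 5, so we need W ≤ 5; W = 2 ≤ 5 — holds.
[6] U = 1 ≠ 3, but V = 7 = 7 (second disjunct) — holds.
[7] Y + V = 14; 14 mod 6 = 2, not 3 — fails.
[8] U=1, W=2, V=7; 1 of them equals 2 — holds.

No — constraints 1, 4, and 7 are not satisfied.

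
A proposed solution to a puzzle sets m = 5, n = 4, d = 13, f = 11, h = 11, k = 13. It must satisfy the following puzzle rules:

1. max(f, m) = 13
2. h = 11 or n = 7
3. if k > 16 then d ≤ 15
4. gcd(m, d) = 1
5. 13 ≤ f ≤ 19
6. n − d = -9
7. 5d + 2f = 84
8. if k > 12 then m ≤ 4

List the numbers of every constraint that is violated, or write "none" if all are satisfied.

No — constraints 1, 5, 7, and 8 are not satisfied.

1. max(11, 5) = 11, not 13 — violated.
2. h = 11 = 11 (first disjunct) — OK.
3. k = 13, not > 16; antecedent false, conditional vacuously true — OK.
4. gcd(5, 13) = 1 — OK.
5. f = 11 is outside [13, 19] — violated.
6. n − d = 4 − 13 = -9 — OK.
7. 5d + 2f = 5(13) + 2(11) = 87, not 84 — violated.
8. k = 13 > 12, so we need m ≤ 4; but m = 5 > 4 — violated.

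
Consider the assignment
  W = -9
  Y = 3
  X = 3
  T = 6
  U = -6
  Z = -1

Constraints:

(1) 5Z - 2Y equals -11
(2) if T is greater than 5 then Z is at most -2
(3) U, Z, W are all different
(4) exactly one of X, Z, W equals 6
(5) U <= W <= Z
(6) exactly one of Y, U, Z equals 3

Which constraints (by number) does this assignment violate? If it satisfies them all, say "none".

(1) 5Z - 2Y = 5(-1) - 2(3) = -11  OK
(2) T = 6 > 5, so we need Z ≤ -2; but Z = -1 > -2  FAIL
(3) values -6, -1, -9 are pairwise distinct  OK
(4) X=3, Z=-1, W=-9; 0 of them equal 6, not exactly one  FAIL
(5) values -6, -9, -1; U = -6 is not <= W = -9  FAIL
(6) Y=3, U=-6, Z=-1; 1 of them equals 3  OK

Violated: 2, 4, and 5.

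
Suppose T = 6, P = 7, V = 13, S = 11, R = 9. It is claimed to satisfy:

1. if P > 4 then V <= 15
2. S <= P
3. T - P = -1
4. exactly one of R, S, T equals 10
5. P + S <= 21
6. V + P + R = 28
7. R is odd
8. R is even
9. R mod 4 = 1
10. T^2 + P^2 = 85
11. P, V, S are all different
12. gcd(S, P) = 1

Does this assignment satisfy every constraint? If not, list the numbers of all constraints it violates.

No — constraints 2, 4, 6, 8 are not satisfied.

1. P = 7 > 4, so we need V ≤ 15; V = 13 ≤ 15  OK
2. S = 11, P = 7; 11 > 7 (want ≤)  FAIL
3. T - P = 6 - 7 = -1  OK
4. R=9, S=11, T=6; 0 of them equal 10, not exactly one  FAIL
5. P + S = 7 + 11 = 18; 18 ≤ 21  OK
6. V + P + R = 13 + 7 + 9 = 29, not 28  FAIL
7. R = 9 is odd  OK
8. R = 9 is odd  FAIL
9. 9 mod 4 = 1  OK
10. T^2 + P^2 = 6^2 + 7^2 = 36 + 49 = 85  OK
11. values 7, 13, 11 are pairwise distinct  OK
12. gcd(11, 7) = 1  OK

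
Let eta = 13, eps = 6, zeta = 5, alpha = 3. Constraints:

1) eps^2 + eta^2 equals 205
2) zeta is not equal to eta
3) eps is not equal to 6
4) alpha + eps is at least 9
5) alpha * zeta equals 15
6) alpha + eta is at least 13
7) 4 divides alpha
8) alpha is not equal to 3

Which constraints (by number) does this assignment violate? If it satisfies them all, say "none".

1) eps^2 + eta^2 = 6^2 + 13^2 = 36 + 169 = 205 — holds.
2) zeta = 5, eta = 13; distinct — holds.
3) eps = 6, but 6 is required to differ — does not hold.
4) alpha + eps = 3 + 6 = 9; 9 ≥ 9 — holds.
5) alpha * zeta = 3 * 5 = 15 — holds.
6) alpha + eta = 3 + 13 = 16; 16 ≥ 13 — holds.
7) 3 = 4*0 + 3, so 4 does not divide 3 — does not hold.
8) alpha = 3, but 3 is required to differ — does not hold.

Violated: 3, 7, and 8.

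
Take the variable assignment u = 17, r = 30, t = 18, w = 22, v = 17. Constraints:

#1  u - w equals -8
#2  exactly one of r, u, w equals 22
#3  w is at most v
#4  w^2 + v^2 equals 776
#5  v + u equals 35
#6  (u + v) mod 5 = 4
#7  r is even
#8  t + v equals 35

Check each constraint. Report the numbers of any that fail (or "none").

Violated: 1, 3, 4, and 5.

#1 u - w = 17 - 22 = -5, not -8 — violated.
#2 r=30, u=17, w=22; 1 of them equals 22 — OK.
#3 w = 22, v = 17; 22 > 17 (want ≤) — violated.
#4 w^2 + v^2 = 22^2 + 17^2 = 484 + 289 = 773, not 776 — violated.
#5 v + u = 17 + 17 = 34, not 35 — violated.
#6 u + v = 34; 34 mod 5 = 4 — OK.
#7 r = 30 is even — OK.
#8 t + v = 18 + 17 = 35 — OK.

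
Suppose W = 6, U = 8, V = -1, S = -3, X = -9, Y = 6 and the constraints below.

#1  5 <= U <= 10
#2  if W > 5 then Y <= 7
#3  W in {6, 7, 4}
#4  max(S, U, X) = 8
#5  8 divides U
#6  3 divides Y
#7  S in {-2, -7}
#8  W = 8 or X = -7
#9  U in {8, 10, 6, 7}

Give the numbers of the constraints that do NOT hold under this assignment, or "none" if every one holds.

Violated: 7 and 8.

#1 U = 8 lies in [5, 10] — holds.
#2 W = 6 > 5, so we need Y ≤ 7; Y = 6 ≤ 7 — holds.
#3 W = 6 is in {6, 7, 4} — holds.
#4 max(-3, 8, -9) = 8 — holds.
#5 8 / 8 = 1, so 8 divides 8 — holds.
#6 6 / 3 = 2, so 3 divides 6 — holds.
#7 S = -3 is not in {-2, -7} — does not hold.
#8 W = 6 ≠ 8 and X = -9 ≠ -7; both disjuncts false — does not hold.
#9 U = 8 is in {8, 10, 6, 7} — holds.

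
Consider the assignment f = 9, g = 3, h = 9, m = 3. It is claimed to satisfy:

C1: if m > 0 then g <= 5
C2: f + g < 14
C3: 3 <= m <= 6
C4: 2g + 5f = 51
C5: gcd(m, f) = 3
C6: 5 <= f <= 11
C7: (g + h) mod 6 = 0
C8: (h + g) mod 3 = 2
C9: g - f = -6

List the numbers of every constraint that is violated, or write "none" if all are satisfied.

Constraint 8 does not hold.

C1: m = 3 > 0, so we need g ≤ 5; g = 3 ≤ 5 — satisfied.
C2: f + g = 9 + 3 = 12; 12 < 14 — satisfied.
C3: m = 3 lies in [3, 6] — satisfied.
C4: 2g + 5f = 2(3) + 5(9) = 51 — satisfied.
C5: gcd(3, 9) = 3 — satisfied.
C6: f = 9 lies in [5, 11] — satisfied.
C7: g + h = 12; 12 mod 6 = 0 — satisfied.
C8: h + g = 12; 12 mod 3 = 0, not 2 — violated.
C9: g - f = 3 - 9 = -6 — satisfied.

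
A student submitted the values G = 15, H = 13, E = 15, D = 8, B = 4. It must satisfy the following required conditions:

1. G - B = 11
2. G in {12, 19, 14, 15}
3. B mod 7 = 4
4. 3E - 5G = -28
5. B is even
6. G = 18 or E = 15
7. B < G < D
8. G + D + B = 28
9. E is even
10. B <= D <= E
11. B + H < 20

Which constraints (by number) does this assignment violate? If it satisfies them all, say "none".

Violated: 4, 7, 8, and 9.

1. G - B = 15 - 4 = 11  ✔
2. G = 15 is in {12, 19, 14, 15}  ✔
3. 4 mod 7 = 4  ✔
4. 3E - 5G = 3(15) - 5(15) = -30, not -28  ✘
5. B = 4 is even  ✔
6. G = 15 ≠ 18, but E = 15 = 15 (second disjunct)  ✔
7. values 4, 15, 8; G = 15 is not < D = 8  ✘
8. G + D + B = 15 + 8 + 4 = 27, not 28  ✘
9. E = 15 is odd  ✘
10. values 4 <= 8 <= 15  ✔
11. B + H = 4 + 13 = 17; 17 < 20  ✔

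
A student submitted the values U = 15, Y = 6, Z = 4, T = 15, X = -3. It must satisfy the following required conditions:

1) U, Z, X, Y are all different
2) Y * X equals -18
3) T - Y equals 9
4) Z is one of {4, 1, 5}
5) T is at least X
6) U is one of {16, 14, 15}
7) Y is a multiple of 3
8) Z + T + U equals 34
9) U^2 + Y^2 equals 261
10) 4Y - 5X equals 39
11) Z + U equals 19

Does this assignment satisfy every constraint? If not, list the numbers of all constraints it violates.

1) values 15, 4, -3, 6 are pairwise distinct — satisfied.
2) Y * X = 6 * (-3) = -18 — satisfied.
3) T - Y = 15 - 6 = 9 — satisfied.
4) Z = 4 is in {4, 1, 5} — satisfied.
5) T = 15, X = -3; 15 ≥ -3 — satisfied.
6) U = 15 is in {16, 14, 15} — satisfied.
7) 6 / 3 = 2, so 3 divides 6 — satisfied.
8) Z + T + U = 4 + 15 + 15 = 34 — satisfied.
9) U^2 + Y^2 = 15^2 + 6^2 = 225 + 36 = 261 — satisfied.
10) 4Y - 5X = 4(6) - 5(-3) = 39 — satisfied.
11) Z + U = 4 + 15 = 19 — satisfied.

All constraints are satisfied.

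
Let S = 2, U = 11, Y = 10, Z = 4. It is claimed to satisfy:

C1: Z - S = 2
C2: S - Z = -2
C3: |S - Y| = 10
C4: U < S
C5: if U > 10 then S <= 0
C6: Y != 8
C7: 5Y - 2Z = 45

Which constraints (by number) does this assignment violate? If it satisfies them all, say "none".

C1: Z - S = 4 - 2 = 2 — OK.
C2: S - Z = 2 - 4 = -2 — OK.
C3: |2 - 10| = 8, not 10 — violated.
C4: U = 11, S = 2; 11 ≥ 2 (want <) — violated.
C5: U = 11 > 10, so we need S ≤ 0; but S = 2 > 0 — violated.
C6: Y = 10, and 10 ≠ 8 — OK.
C7: 5Y - 2Z = 5(10) - 2(4) = 42, not 45 — violated.

Constraints 3, 4, 5, and 7 do not hold.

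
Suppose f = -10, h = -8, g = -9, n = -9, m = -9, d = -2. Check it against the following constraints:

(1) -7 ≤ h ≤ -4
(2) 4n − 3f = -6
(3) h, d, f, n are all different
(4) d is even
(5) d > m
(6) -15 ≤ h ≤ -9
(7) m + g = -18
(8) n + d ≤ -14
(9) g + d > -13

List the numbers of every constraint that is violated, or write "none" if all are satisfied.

Constraints 1, 6, and 8 do not hold.

(1) h = -8 is outside [-7, -4]  false
(2) 4n − 3f = 4(-9) − 3(-10) = -6  true
(3) values -8, -2, -10, -9 are pairwise distinct  true
(4) d = -2 is even  true
(5) d = -2, m = -9; -2 > -9  true
(6) h = -8 is outside [-15, -9]  false
(7) m + g = -9 + (-9) = -18  true
(8) n + d = -9 + (-2) = -11; -11 > -14, bound -14 not met  false
(9) g + d = -9 + (-2) = -11; -11 > -13  true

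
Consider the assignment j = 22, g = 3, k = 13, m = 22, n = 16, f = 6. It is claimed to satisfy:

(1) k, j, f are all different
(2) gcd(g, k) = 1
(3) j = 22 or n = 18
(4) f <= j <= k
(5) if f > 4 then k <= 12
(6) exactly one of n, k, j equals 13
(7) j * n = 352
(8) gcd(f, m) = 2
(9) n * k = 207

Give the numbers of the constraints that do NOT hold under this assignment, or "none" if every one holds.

Violated: 4, 5, 9.

(1) values 13, 22, 6 are pairwise distinct  yes
(2) gcd(3, 13) = 1  yes
(3) j = 22 = 22 (first disjunct)  yes
(4) values 6, 22, 13; j = 22 is not <= k = 13  no
(5) f = 6 > 4, so we need k ≤ 12; but k = 13 > 12  no
(6) n=16, k=13, j=22; 1 of them equals 13  yes
(7) j * n = 22 * 16 = 352  yes
(8) gcd(6, 22) = 2  yes
(9) n * k = 16 * 13 = 208, not 207  no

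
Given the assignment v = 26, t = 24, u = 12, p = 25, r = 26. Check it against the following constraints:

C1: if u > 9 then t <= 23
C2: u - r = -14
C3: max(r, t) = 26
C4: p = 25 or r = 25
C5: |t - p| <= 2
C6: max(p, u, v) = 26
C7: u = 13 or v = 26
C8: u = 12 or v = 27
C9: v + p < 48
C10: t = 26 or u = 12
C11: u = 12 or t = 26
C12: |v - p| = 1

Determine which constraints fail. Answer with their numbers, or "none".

No — constraints 1 and 9 are not satisfied.

C1: u = 12 > 9, so we need t ≤ 23; but t = 24 > 23  ✗
C2: u - r = 12 - 26 = -14  ✓
C3: max(26, 24) = 26  ✓
C4: p = 25 = 25 (first disjunct)  ✓
C5: |24 - 25| = 1; 1 ≤ 2  ✓
C6: max(25, 12, 26) = 26  ✓
C7: u = 12 ≠ 13, but v = 26 = 26 (second disjunct)  ✓
C8: u = 12 = 12 (first disjunct)  ✓
C9: v + p = 26 + 25 = 51; 51 ≥ 48, bound 48 not met  ✗
C10: t = 24 ≠ 26, but u = 12 = 12 (second disjunct)  ✓
C11: u = 12 = 12 (first disjunct)  ✓
C12: |26 - 25| = 1  ✓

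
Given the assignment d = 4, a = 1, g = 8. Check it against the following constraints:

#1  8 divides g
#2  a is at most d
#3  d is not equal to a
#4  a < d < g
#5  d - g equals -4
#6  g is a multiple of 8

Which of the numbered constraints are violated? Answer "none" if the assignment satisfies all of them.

#1 8 / 8 = 1, so 8 divides 8  ✔
#2 a = 1, d = 4; 1 ≤ 4  ✔
#3 d = 4, a = 1; distinct  ✔
#4 values 1 < 4 < 8  ✔
#5 d - g = 4 - 8 = -4  ✔
#6 8 / 8 = 1, so 8 divides 8  ✔

None — every constraint holds.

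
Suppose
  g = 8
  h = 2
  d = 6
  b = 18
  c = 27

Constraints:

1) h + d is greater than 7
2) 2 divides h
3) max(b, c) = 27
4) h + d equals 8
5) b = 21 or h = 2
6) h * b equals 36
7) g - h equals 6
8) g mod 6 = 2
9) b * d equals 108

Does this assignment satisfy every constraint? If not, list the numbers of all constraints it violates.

Yes — all constraints hold.

1) h + d = 2 + 6 = 8; 8 > 7  ✓
2) 2 / 2 = 1, so 2 divides 2  ✓
3) max(18, 27) = 27  ✓
4) h + d = 2 + 6 = 8  ✓
5) b = 18 ≠ 21, but h = 2 = 2 (second disjunct)  ✓
6) h * b = 2 * 18 = 36  ✓
7) g - h = 8 - 2 = 6  ✓
8) 8 mod 6 = 2  ✓
9) b * d = 18 * 6 = 108  ✓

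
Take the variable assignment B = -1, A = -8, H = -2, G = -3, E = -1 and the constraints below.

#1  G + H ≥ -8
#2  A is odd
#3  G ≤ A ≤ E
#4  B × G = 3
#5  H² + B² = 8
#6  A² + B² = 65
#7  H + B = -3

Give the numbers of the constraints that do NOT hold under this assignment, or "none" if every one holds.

#1 G + H = -3 + (-2) = -5; -5 ≥ -8 — OK.
#2 A = -8 is even — violated.
#3 values -3, -8, -1; G = -3 is not ≤ A = -8 — violated.
#4 B × G = -1 × (-3) = 3 — OK.
#5 H² + B² = (-2)² + (-1)² = 4 + 1 = 5, not 8 — violated.
#6 A² + B² = (-8)² + (-1)² = 64 + 1 = 65 — OK.
#7 H + B = -2 + (-1) = -3 — OK.

Violated: 2, 3, and 5.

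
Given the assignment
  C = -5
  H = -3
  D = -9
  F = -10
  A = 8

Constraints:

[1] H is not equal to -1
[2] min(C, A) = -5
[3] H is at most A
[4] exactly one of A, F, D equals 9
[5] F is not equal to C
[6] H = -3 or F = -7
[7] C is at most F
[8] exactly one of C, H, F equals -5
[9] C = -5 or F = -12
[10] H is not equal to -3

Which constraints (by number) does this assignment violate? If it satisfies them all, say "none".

[1] H = -3, and -3 ≠ -1 — holds.
[2] min(-5, 8) = -5 — holds.
[3] H = -3, A = 8; -3 ≤ 8 — holds.
[4] A=8, F=-10, D=-9; 0 of them equal 9, not exactly one — does not hold.
[5] F = -10, C = -5; distinct — holds.
[6] H = -3 = -3 (first disjunct) — holds.
[7] C = -5, F = -10; -5 > -10 (want ≤) — does not hold.
[8] C=-5, H=-3, F=-10; 1 of them equals -5 — holds.
[9] C = -5 = -5 (first disjunct) — holds.
[10] H = -3, but -3 is required to differ — does not hold.

The assignment fails constraints 4, 7, and 10.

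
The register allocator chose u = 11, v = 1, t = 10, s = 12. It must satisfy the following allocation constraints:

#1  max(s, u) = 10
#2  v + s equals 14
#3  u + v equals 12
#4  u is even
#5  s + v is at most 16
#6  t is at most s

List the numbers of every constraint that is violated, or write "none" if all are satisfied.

Constraints 1, 2, 4 do not hold.

#1 max(12, 11) = 12, not 10 — violated.
#2 v + s = 1 + 12 = 13, not 14 — violated.
#3 u + v = 11 + 1 = 12 — OK.
#4 u = 11 is odd — violated.
#5 s + v = 12 + 1 = 13; 13 ≤ 16 — OK.
#6 t = 10, s = 12; 10 ≤ 12 — OK.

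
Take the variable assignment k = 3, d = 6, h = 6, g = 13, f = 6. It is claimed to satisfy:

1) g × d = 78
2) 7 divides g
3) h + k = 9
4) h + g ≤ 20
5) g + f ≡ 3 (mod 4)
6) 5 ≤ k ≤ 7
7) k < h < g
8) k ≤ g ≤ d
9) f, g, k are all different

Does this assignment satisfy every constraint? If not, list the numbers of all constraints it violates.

The assignment fails constraints 2, 6, and 8.

1) g × d = 13 × 6 = 78  yes
2) 13 = 7×1 + 6, so 7 does not divide 13  no
3) h + k = 6 + 3 = 9  yes
4) h + g = 6 + 13 = 19; 19 ≤ 20  yes
5) g + f = 19; 19 mod 4 = 3  yes
6) k = 3 is outside [5, 7]  no
7) values 3 < 6 < 13  yes
8) values 3, 13, 6; g = 13 is not ≤ d = 6  no
9) values 6, 13, 3 are pairwise distinct  yes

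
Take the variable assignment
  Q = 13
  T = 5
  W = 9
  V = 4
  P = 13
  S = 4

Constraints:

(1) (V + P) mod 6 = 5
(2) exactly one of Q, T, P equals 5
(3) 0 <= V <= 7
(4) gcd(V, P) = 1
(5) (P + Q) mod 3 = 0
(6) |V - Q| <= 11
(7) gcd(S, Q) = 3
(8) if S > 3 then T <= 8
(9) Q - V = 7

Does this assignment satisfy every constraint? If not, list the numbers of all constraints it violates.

Constraints 5, 7, 9 are violated.

(1) V + P = 17; 17 mod 6 = 5 — holds.
(2) Q=13, T=5, P=13; 1 of them equals 5 — holds.
(3) V = 4 lies in [0, 7] — holds.
(4) gcd(4, 13) = 1 — holds.
(5) P + Q = 26; 26 mod 3 = 2, not 0 — does not hold.
(6) |4 - 13| = 9; 9 ≤ 11 — holds.
(7) gcd(4, 13) = 1, not 3 — does not hold.
(8) S = 4 > 3, so we need T ≤ 8; T = 5 ≤ 8 — holds.
(9) Q - V = 13 - 4 = 9, not 7 — does not hold.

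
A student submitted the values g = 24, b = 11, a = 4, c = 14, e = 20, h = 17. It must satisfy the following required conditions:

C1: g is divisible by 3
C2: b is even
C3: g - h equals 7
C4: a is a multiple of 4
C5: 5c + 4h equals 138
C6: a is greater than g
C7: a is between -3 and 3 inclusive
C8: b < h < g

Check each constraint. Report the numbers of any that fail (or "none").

No — constraints 2, 6, and 7 are not satisfied.

C1: 24 / 3 = 8, so 3 divides 24  yes
C2: b = 11 is odd  no
C3: g - h = 24 - 17 = 7  yes
C4: 4 / 4 = 1, so 4 divides 4  yes
C5: 5c + 4h = 5(14) + 4(17) = 138  yes
C6: a = 4, g = 24; 4 ≤ 24 (want >)  no
C7: a = 4 is outside [-3, 3]  no
C8: values 11 < 17 < 24  yes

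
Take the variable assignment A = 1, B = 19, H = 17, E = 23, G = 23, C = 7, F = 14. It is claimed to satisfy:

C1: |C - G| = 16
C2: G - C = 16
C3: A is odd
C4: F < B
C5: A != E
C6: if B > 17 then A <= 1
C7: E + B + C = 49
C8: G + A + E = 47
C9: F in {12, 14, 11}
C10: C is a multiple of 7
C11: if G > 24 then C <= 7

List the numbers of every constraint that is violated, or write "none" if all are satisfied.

C1: |7 - 23| = 16 — holds.
C2: G - C = 23 - 7 = 16 — holds.
C3: A = 1 is odd — holds.
C4: F = 14, B = 19; 14 < 19 — holds.
C5: A = 1, E = 23; distinct — holds.
C6: B = 19 > 17, so we need A ≤ 1; A = 1 ≤ 1 — holds.
C7: E + B + C = 23 + 19 + 7 = 49 — holds.
C8: G + A + E = 23 + 1 + 23 = 47 — holds.
C9: F = 14 is in {12, 14, 11} — holds.
C10: 7 / 7 = 1, so 7 divides 7 — holds.
C11: G = 23, not > 24; antecedent false, conditional vacuously true — holds.

All constraints are satisfied.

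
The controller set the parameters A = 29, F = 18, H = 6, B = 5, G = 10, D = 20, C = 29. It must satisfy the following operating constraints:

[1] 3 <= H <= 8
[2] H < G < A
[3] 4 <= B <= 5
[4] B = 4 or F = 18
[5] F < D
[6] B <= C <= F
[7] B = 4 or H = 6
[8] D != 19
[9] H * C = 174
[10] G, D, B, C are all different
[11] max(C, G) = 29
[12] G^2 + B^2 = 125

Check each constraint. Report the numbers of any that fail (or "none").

[1] H = 6 lies in [3, 8] — holds.
[2] values 6 < 10 < 29 — holds.
[3] B = 5 lies in [4, 5] — holds.
[4] B = 5 ≠ 4, but F = 18 = 18 (second disjunct) — holds.
[5] F = 18, D = 20; 18 < 20 — holds.
[6] values 5, 29, 18; C = 29 is not <= F = 18 — does not hold.
[7] B = 5 ≠ 4, but H = 6 = 6 (second disjunct) — holds.
[8] D = 20, and 20 ≠ 19 — holds.
[9] H * C = 6 * 29 = 174 — holds.
[10] values 10, 20, 5, 29 are pairwise distinct — holds.
[11] max(29, 10) = 29 — holds.
[12] G^2 + B^2 = 10^2 + 5^2 = 100 + 25 = 125 — holds.

Constraint 6 does not hold.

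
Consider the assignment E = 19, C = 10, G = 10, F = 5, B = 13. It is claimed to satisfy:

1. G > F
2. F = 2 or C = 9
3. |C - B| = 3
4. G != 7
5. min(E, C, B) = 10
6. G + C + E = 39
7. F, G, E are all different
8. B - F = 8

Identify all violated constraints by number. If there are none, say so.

1. G = 10, F = 5; 10 > 5  yes
2. F = 5 ≠ 2 and C = 10 ≠ 9; both disjuncts false  no
3. |10 - 13| = 3  yes
4. G = 10, and 10 ≠ 7  yes
5. min(19, 10, 13) = 10  yes
6. G + C + E = 10 + 10 + 19 = 39  yes
7. values 5, 10, 19 are pairwise distinct  yes
8. B - F = 13 - 5 = 8  yes

Constraint 2 is violated.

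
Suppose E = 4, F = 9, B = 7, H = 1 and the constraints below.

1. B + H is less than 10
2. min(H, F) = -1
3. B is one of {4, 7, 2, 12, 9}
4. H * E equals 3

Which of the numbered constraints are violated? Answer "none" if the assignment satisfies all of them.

1. B + H = 7 + 1 = 8; 8 < 10 — satisfied.
2. min(1, 9) = 1, not -1 — violated.
3. B = 7 is in {4, 7, 2, 12, 9} — satisfied.
4. H * E = 1 * 4 = 4, not 3 — violated.

No — constraints 2, 4 are not satisfied.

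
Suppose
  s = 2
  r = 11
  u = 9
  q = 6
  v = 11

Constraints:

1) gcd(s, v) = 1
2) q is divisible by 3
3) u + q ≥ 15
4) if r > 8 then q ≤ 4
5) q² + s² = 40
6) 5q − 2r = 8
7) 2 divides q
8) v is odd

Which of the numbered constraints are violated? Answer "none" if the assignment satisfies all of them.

The assignment fails constraint 4.

1) gcd(2, 11) = 1 — holds.
2) 6 / 3 = 2, so 3 divides 6 — holds.
3) u + q = 9 + 6 = 15; 15 ≥ 15 — holds.
4) r = 11 > 8, so we need q ≤ 4; but q = 6 > 4 — does not hold.
5) q² + s² = 6² + 2² = 36 + 4 = 40 — holds.
6) 5q − 2r = 5(6) − 2(11) = 8 — holds.
7) 6 / 2 = 3, so 2 divides 6 — holds.
8) v = 11 is odd — holds.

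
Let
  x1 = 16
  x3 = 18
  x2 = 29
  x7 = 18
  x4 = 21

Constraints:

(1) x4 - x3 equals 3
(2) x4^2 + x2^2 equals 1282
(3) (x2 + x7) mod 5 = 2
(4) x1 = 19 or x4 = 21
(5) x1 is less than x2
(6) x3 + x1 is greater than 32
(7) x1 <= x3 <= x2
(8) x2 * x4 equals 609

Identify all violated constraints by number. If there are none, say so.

None — every constraint holds.

(1) x4 - x3 = 21 - 18 = 3 — holds.
(2) x4^2 + x2^2 = 21^2 + 29^2 = 441 + 841 = 1282 — holds.
(3) x2 + x7 = 47; 47 mod 5 = 2 — holds.
(4) x1 = 16 ≠ 19, but x4 = 21 = 21 (second disjunct) — holds.
(5) x1 = 16, x2 = 29; 16 < 29 — holds.
(6) x3 + x1 = 18 + 16 = 34; 34 > 32 — holds.
(7) values 16 <= 18 <= 29 — holds.
(8) x2 * x4 = 29 * 21 = 609 — holds.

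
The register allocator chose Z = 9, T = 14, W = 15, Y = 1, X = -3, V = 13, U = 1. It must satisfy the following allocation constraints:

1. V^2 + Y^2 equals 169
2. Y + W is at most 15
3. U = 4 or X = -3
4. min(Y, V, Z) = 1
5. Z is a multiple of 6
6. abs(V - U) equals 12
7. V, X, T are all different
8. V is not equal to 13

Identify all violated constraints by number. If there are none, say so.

1. V^2 + Y^2 = 13^2 + 1^2 = 169 + 1 = 170, not 169  fails
2. Y + W = 1 + 15 = 16; 16 > 15, bound 15 not met  fails
3. U = 1 ≠ 4, but X = -3 = -3 (second disjunct)  holds
4. min(1, 13, 9) = 1  holds
5. 9 = 6*1 + 3, so 6 does not divide 9  fails
6. abs(13 - 1) = 12  holds
7. values 13, -3, 14 are pairwise distinct  holds
8. V = 13, but 13 is required to differ  fails

No — constraints 1, 2, 5, and 8 are not satisfied.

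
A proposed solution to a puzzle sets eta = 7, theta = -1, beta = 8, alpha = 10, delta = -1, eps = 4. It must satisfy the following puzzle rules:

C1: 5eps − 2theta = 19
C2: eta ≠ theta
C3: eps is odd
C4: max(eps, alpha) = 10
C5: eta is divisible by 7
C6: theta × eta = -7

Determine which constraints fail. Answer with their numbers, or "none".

No — constraints 1, 3 are not satisfied.

C1: 5eps − 2theta = 5(4) − 2(-1) = 22, not 19  no
C2: eta = 7, theta = -1; distinct  yes
C3: eps = 4 is even  no
C4: max(4, 10) = 10  yes
C5: 7 / 7 = 1, so 7 divides 7  yes
C6: theta × eta = -1 × 7 = -7  yes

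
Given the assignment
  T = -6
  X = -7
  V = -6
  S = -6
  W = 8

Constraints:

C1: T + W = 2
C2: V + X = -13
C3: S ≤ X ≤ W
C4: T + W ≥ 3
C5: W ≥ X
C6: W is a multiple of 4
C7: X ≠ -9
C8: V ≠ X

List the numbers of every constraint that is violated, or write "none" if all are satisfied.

The assignment fails constraints 3 and 4.

C1: T + W = -6 + 8 = 2 — OK.
C2: V + X = -6 + (-7) = -13 — OK.
C3: values -6, -7, 8; S = -6 is not ≤ X = -7 — violated.
C4: T + W = -6 + 8 = 2; 2 < 3, bound 3 not met — violated.
C5: W = 8, X = -7; 8 ≥ -7 — OK.
C6: 8 / 4 = 2, so 4 divides 8 — OK.
C7: X = -7, and -7 ≠ -9 — OK.
C8: V = -6, X = -7; distinct — OK.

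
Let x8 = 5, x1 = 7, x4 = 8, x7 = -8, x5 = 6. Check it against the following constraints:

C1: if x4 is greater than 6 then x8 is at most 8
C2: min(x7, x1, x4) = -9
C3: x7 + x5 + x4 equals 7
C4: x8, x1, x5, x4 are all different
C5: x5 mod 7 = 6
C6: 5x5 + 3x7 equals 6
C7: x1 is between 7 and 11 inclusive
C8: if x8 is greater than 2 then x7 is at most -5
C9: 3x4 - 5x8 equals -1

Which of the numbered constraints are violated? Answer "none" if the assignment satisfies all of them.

C1: x4 = 8 > 6, so we need x8 ≤ 8; x8 = 5 ≤ 8 — satisfied.
C2: min(-8, 7, 8) = -8, not -9 — violated.
C3: x7 + x5 + x4 = -8 + 6 + 8 = 6, not 7 — violated.
C4: values 5, 7, 6, 8 are pairwise distinct — satisfied.
C5: 6 mod 7 = 6 — satisfied.
C6: 5x5 + 3x7 = 5(6) + 3(-8) = 6 — satisfied.
C7: x1 = 7 lies in [7, 11] — satisfied.
C8: x8 = 5 > 2, so we need x7 ≤ -5; x7 = -8 ≤ -5 — satisfied.
C9: 3x4 - 5x8 = 3(8) - 5(5) = -1 — satisfied.

Constraints 2, 3 do not hold.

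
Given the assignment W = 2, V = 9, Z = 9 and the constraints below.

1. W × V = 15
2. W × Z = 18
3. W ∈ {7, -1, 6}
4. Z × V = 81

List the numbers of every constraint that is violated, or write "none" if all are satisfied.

Constraints 1 and 3 are violated.

1. W × V = 2 × 9 = 18, not 15  false
2. W × Z = 2 × 9 = 18  true
3. W = 2 is not in {7, -1, 6}  false
4. Z × V = 9 × 9 = 81  true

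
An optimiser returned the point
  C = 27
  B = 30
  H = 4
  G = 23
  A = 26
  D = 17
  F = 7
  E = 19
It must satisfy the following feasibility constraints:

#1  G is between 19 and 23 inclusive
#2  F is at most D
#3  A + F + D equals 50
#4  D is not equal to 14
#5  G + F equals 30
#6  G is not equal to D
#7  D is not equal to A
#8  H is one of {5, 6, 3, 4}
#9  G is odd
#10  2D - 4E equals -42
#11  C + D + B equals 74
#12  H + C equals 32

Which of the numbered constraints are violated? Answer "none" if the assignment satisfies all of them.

Constraint 12 is violated.

#1 G = 23 lies in [19, 23]  true
#2 F = 7, D = 17; 7 ≤ 17  true
#3 A + F + D = 26 + 7 + 17 = 50  true
#4 D = 17, and 17 ≠ 14  true
#5 G + F = 23 + 7 = 30  true
#6 G = 23, D = 17; distinct  true
#7 D = 17, A = 26; distinct  true
#8 H = 4 is in {5, 6, 3, 4}  true
#9 G = 23 is odd  true
#10 2D - 4E = 2(17) - 4(19) = -42  true
#11 C + D + B = 27 + 17 + 30 = 74  true
#12 H + C = 4 + 27 = 31, not 32  false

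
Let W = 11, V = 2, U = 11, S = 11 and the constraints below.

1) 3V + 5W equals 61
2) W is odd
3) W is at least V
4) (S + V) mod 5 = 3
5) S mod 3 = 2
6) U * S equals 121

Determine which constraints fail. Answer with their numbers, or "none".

1) 3V + 5W = 3(2) + 5(11) = 61  holds
2) W = 11 is odd  holds
3) W = 11, V = 2; 11 ≥ 2  holds
4) S + V = 13; 13 mod 5 = 3  holds
5) 11 mod 3 = 2  holds
6) U * S = 11 * 11 = 121  holds

None — every constraint holds.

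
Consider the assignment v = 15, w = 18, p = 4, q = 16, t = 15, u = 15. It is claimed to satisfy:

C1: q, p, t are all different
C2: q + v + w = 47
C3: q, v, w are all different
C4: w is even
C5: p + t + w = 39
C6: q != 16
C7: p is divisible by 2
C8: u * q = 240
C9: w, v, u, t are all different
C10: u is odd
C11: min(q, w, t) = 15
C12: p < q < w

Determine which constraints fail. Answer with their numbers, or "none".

Constraints 2, 5, 6, and 9 are violated.

C1: values 16, 4, 15 are pairwise distinct — satisfied.
C2: q + v + w = 16 + 15 + 18 = 49, not 47 — violated.
C3: values 16, 15, 18 are pairwise distinct — satisfied.
C4: w = 18 is even — satisfied.
C5: p + t + w = 4 + 15 + 18 = 37, not 39 — violated.
C6: q = 16, but 16 is required to differ — violated.
C7: 4 / 2 = 2, so 2 divides 4 — satisfied.
C8: u * q = 15 * 16 = 240 — satisfied.
C9: v = u = 15, not all different — violated.
C10: u = 15 is odd — satisfied.
C11: min(16, 18, 15) = 15 — satisfied.
C12: values 4 < 16 < 18 — satisfied.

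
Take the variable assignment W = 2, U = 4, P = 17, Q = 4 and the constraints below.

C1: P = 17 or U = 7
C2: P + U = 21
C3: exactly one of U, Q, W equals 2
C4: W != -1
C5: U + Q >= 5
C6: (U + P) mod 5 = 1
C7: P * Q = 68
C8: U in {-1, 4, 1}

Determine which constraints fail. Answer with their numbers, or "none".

None — every constraint holds.

C1: P = 17 = 17 (first disjunct)  true
C2: P + U = 17 + 4 = 21  true
C3: U=4, Q=4, W=2; 1 of them equals 2  true
C4: W = 2, and 2 ≠ -1  true
C5: U + Q = 4 + 4 = 8; 8 ≥ 5  true
C6: U + P = 21; 21 mod 5 = 1  true
C7: P * Q = 17 * 4 = 68  true
C8: U = 4 is in {-1, 4, 1}  true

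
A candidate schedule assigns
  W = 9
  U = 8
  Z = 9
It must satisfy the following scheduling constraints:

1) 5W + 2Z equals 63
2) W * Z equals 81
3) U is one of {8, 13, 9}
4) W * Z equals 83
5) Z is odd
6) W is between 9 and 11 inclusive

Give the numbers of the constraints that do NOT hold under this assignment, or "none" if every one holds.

No — constraint 4 is not satisfied.

1) 5W + 2Z = 5(9) + 2(9) = 63  OK
2) W * Z = 9 * 9 = 81  OK
3) U = 8 is in {8, 13, 9}  OK
4) W * Z = 9 * 9 = 81, not 83  FAIL
5) Z = 9 is odd  OK
6) W = 9 lies in [9, 11]  OK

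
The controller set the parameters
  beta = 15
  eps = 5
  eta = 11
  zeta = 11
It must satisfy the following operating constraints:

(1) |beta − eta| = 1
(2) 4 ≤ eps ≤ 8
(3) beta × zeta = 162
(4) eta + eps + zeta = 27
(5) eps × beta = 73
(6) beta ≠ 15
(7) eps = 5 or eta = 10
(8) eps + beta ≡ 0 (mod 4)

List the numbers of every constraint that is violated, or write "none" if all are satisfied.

Constraints 1, 3, 5, and 6 do not hold.

(1) |15 − 11| = 4, not 1 — violated.
(2) eps = 5 lies in [4, 8] — OK.
(3) beta × zeta = 15 × 11 = 165, not 162 — violated.
(4) eta + eps + zeta = 11 + 5 + 11 = 27 — OK.
(5) eps × beta = 5 × 15 = 75, not 73 — violated.
(6) beta = 15, but 15 is required to differ — violated.
(7) eps = 5 = 5 (first disjunct) — OK.
(8) eps + beta = 20; 20 mod 4 = 0 — OK.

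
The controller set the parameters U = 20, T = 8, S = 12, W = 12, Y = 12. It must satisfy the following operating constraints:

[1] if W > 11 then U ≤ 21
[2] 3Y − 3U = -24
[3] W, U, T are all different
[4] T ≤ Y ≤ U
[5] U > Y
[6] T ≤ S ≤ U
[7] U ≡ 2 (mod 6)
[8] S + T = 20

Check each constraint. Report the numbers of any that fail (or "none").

[1] W = 12 > 11, so we need U ≤ 21; U = 20 ≤ 21 — holds.
[2] 3Y − 3U = 3(12) − 3(20) = -24 — holds.
[3] values 12, 20, 8 are pairwise distinct — holds.
[4] values 8 ≤ 12 ≤ 20 — holds.
[5] U = 20, Y = 12; 20 > 12 — holds.
[6] values 8 ≤ 12 ≤ 20 — holds.
[7] 20 mod 6 = 2 — holds.
[8] S + T = 12 + 8 = 20 — holds.

The assignment satisfies every constraint.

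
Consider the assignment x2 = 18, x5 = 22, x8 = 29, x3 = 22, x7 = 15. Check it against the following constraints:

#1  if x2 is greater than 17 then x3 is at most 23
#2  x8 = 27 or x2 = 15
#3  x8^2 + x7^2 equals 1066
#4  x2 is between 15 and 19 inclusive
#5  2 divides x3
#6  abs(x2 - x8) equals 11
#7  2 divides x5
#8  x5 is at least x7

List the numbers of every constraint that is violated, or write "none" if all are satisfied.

Violated: 2.

#1 x2 = 18 > 17, so we need x3 ≤ 23; x3 = 22 ≤ 23  true
#2 x8 = 29 ≠ 27 and x2 = 18 ≠ 15; both disjuncts false  false
#3 x8^2 + x7^2 = 29^2 + 15^2 = 841 + 225 = 1066  true
#4 x2 = 18 lies in [15, 19]  true
#5 22 / 2 = 11, so 2 divides 22  true
#6 abs(18 - 29) = 11  true
#7 22 / 2 = 11, so 2 divides 22  true
#8 x5 = 22, x7 = 15; 22 ≥ 15  true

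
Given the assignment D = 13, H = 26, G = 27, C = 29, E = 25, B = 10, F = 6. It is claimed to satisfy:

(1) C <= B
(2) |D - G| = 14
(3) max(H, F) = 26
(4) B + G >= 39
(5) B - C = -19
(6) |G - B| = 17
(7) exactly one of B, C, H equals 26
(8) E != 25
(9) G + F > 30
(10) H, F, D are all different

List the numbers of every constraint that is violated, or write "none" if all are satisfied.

(1) C = 29, B = 10; 29 > 10 (want ≤) — fails.
(2) |13 - 27| = 14 — holds.
(3) max(26, 6) = 26 — holds.
(4) B + G = 10 + 27 = 37; 37 < 39, bound 39 not met — fails.
(5) B - C = 10 - 29 = -19 — holds.
(6) |27 - 10| = 17 — holds.
(7) B=10, C=29, H=26; 1 of them equals 26 — holds.
(8) E = 25, but 25 is required to differ — fails.
(9) G + F = 27 + 6 = 33; 33 > 30 — holds.
(10) values 26, 6, 13 are pairwise distinct — holds.

Constraints 1, 4, 8 are violated.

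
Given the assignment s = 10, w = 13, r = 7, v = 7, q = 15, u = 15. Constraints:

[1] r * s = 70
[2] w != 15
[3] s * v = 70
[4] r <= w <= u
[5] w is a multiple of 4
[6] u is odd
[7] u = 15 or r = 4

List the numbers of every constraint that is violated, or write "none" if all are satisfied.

[1] r * s = 7 * 10 = 70  ✔
[2] w = 13, and 13 ≠ 15  ✔
[3] s * v = 10 * 7 = 70  ✔
[4] values 7 <= 13 <= 15  ✔
[5] 13 = 4*3 + 1, so 4 does not divide 13  ✘
[6] u = 15 is odd  ✔
[7] u = 15 = 15 (first disjunct)  ✔

Violated: 5.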